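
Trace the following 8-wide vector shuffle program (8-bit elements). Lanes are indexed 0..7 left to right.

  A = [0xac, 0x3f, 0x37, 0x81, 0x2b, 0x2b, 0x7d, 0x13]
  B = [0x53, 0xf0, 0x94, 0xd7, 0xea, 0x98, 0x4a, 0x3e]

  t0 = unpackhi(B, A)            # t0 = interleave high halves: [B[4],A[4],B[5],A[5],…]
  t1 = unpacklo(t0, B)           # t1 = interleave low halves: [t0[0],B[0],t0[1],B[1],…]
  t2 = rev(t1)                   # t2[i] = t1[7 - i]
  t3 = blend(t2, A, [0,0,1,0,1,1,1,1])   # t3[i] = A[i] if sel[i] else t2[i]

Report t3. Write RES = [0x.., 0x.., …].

RES = [ 0xd7  0x2b  0x37  0x98  0x2b  0x2b  0x7d  0x13 ]

  t0: ea 2b 98 2b 4a 7d 3e 13
  t1: ea 53 2b f0 98 94 2b d7
  t2: d7 2b 94 98 f0 2b 53 ea
  t3: d7 2b 37 98 2b 2b 7d 13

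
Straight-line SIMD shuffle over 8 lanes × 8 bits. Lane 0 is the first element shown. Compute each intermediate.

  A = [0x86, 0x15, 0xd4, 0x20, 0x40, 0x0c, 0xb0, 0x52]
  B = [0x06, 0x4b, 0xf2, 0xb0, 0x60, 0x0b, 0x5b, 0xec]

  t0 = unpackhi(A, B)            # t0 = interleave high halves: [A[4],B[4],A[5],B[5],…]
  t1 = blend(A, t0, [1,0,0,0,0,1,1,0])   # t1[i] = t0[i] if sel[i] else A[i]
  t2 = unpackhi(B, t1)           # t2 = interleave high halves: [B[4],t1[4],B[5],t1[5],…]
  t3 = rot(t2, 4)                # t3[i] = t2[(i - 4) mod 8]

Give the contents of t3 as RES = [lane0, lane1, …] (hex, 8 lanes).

RES = [0x5b, 0x52, 0xec, 0x52, 0x60, 0x40, 0x0b, 0x5b]

  t0: 40 60 0c 0b b0 5b 52 ec
  t1: 40 15 d4 20 40 5b 52 52
  t2: 60 40 0b 5b 5b 52 ec 52
  t3: 5b 52 ec 52 60 40 0b 5b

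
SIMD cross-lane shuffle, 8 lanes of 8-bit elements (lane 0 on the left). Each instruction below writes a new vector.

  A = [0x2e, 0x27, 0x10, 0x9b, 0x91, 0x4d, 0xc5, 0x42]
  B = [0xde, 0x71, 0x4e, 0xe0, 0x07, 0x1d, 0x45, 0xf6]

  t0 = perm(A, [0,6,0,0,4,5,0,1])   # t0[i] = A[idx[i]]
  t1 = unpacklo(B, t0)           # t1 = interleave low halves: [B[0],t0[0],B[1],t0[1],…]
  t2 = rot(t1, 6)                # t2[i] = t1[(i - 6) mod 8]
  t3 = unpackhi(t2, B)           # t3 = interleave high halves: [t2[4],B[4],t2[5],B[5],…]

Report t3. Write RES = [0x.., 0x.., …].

→ t0 |2e|c5|2e|2e|91|4d|2e|27|
→ t1 |de|2e|71|c5|4e|2e|e0|2e|
→ t2 |71|c5|4e|2e|e0|2e|de|2e|
→ t3 |e0|07|2e|1d|de|45|2e|f6|

RES = [0xe0, 0x07, 0x2e, 0x1d, 0xde, 0x45, 0x2e, 0xf6]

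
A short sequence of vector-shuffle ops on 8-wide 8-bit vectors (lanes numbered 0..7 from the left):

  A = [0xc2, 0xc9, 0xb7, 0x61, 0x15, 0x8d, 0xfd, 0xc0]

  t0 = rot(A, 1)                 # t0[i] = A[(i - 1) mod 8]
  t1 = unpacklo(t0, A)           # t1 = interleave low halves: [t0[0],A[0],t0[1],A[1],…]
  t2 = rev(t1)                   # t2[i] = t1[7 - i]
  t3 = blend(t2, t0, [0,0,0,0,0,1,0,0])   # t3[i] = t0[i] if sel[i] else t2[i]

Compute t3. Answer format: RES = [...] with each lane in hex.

  t0: c0 c2 c9 b7 61 15 8d fd
  t1: c0 c2 c2 c9 c9 b7 b7 61
  t2: 61 b7 b7 c9 c9 c2 c2 c0
  t3: 61 b7 b7 c9 c9 15 c2 c0

RES = [0x61, 0xb7, 0xb7, 0xc9, 0xc9, 0x15, 0xc2, 0xc0]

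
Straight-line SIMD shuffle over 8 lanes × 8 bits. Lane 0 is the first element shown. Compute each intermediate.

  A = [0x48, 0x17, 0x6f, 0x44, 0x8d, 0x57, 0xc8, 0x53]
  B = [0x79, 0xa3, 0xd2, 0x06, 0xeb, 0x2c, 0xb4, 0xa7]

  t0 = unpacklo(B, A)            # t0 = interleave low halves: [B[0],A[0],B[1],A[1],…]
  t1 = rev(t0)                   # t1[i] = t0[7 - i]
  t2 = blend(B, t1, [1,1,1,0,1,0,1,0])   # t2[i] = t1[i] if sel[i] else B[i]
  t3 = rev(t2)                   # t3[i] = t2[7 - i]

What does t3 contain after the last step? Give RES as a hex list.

→ t0 |79|48|a3|17|d2|6f|06|44|
→ t1 |44|06|6f|d2|17|a3|48|79|
→ t2 |44|06|6f|06|17|2c|48|a7|
→ t3 |a7|48|2c|17|06|6f|06|44|

RES = [ 0xa7  0x48  0x2c  0x17  0x06  0x6f  0x06  0x44 ]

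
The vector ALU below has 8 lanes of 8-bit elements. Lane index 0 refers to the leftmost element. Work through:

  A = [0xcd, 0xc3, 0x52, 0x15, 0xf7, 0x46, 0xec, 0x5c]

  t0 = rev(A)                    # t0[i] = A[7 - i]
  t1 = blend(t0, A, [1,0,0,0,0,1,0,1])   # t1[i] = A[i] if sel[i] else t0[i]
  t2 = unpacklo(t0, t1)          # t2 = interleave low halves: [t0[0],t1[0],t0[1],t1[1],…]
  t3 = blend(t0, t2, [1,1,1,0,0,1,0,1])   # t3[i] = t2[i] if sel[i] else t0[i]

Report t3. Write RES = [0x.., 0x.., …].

→ t0 |5c|ec|46|f7|15|52|c3|cd|
→ t1 |cd|ec|46|f7|15|46|c3|5c|
→ t2 |5c|cd|ec|ec|46|46|f7|f7|
→ t3 |5c|cd|ec|f7|15|46|c3|f7|

RES = [0x5c, 0xcd, 0xec, 0xf7, 0x15, 0x46, 0xc3, 0xf7]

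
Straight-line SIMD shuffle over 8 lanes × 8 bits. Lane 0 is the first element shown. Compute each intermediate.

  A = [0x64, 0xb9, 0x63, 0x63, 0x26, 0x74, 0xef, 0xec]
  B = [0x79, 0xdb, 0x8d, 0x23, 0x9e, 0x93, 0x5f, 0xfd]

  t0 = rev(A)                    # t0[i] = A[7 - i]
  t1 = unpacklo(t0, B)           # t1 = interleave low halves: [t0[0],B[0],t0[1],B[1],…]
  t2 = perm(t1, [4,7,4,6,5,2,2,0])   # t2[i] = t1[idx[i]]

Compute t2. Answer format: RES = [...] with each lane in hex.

t0 = [0xec, 0xef, 0x74, 0x26, 0x63, 0x63, 0xb9, 0x64]
t1 = [0xec, 0x79, 0xef, 0xdb, 0x74, 0x8d, 0x26, 0x23]
t2 = [0x74, 0x23, 0x74, 0x26, 0x8d, 0xef, 0xef, 0xec]

RES = [ 0x74  0x23  0x74  0x26  0x8d  0xef  0xef  0xec ]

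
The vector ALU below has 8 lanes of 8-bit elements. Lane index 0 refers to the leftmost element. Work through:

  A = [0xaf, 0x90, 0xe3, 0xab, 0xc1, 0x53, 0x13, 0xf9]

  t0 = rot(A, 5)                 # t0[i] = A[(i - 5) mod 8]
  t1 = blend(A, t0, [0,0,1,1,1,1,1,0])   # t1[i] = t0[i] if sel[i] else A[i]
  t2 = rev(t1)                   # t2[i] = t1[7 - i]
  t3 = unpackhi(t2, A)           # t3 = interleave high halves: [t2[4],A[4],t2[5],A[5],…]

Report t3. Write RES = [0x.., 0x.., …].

  t0: ab c1 53 13 f9 af 90 e3
  t1: af 90 53 13 f9 af 90 f9
  t2: f9 90 af f9 13 53 90 af
  t3: 13 c1 53 53 90 13 af f9

RES = [ 0x13  0xc1  0x53  0x53  0x90  0x13  0xaf  0xf9 ]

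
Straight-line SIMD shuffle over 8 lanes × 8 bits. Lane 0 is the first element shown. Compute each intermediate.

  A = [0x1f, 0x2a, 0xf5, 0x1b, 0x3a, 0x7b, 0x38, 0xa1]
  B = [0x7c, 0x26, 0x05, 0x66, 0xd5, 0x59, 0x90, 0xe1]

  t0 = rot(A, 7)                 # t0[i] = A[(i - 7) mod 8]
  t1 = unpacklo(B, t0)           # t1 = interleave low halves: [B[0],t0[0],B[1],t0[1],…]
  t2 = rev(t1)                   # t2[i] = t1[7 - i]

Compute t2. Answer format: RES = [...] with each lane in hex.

t0 = [0x2a, 0xf5, 0x1b, 0x3a, 0x7b, 0x38, 0xa1, 0x1f]
t1 = [0x7c, 0x2a, 0x26, 0xf5, 0x05, 0x1b, 0x66, 0x3a]
t2 = [0x3a, 0x66, 0x1b, 0x05, 0xf5, 0x26, 0x2a, 0x7c]

RES = [ 0x3a  0x66  0x1b  0x05  0xf5  0x26  0x2a  0x7c ]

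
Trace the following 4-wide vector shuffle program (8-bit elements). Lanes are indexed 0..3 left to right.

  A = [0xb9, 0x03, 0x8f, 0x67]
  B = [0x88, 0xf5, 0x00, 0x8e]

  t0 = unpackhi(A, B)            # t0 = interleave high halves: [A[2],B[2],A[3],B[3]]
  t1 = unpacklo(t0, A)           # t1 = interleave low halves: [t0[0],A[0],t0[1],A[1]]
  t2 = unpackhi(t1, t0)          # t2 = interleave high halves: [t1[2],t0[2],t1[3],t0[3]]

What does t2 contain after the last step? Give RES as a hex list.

RES = [0x00, 0x67, 0x03, 0x8e]

  t0: 8f 00 67 8e
  t1: 8f b9 00 03
  t2: 00 67 03 8e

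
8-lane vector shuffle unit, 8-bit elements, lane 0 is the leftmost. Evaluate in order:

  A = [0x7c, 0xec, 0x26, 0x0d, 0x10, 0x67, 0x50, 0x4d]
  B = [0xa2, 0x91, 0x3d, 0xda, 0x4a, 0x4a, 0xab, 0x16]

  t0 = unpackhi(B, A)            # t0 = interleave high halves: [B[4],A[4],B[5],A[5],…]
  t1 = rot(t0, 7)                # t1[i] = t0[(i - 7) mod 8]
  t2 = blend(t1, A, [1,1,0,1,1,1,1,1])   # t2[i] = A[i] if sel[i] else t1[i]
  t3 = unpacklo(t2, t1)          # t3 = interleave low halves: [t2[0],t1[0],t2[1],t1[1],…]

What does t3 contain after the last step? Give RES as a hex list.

t0 = [0x4a, 0x10, 0x4a, 0x67, 0xab, 0x50, 0x16, 0x4d]
t1 = [0x10, 0x4a, 0x67, 0xab, 0x50, 0x16, 0x4d, 0x4a]
t2 = [0x7c, 0xec, 0x67, 0x0d, 0x10, 0x67, 0x50, 0x4d]
t3 = [0x7c, 0x10, 0xec, 0x4a, 0x67, 0x67, 0x0d, 0xab]

RES = [ 0x7c  0x10  0xec  0x4a  0x67  0x67  0x0d  0xab ]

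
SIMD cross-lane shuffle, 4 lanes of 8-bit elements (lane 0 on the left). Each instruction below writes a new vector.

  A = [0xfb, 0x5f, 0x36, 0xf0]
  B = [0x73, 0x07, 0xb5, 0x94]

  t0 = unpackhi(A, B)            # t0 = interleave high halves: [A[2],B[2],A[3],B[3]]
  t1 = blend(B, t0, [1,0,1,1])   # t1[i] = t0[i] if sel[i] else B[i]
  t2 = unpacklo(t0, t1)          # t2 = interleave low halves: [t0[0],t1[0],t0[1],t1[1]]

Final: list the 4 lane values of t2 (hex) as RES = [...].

RES = [ 0x36  0x36  0xb5  0x07 ]

→ t0 |36|b5|f0|94|
→ t1 |36|07|f0|94|
→ t2 |36|36|b5|07|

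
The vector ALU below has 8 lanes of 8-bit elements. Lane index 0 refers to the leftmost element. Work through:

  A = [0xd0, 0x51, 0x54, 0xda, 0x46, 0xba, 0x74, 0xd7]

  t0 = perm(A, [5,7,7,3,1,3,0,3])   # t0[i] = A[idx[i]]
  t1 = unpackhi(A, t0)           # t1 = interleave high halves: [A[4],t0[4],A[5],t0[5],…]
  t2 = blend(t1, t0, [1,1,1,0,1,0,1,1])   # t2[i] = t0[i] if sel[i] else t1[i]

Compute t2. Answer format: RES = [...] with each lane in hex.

RES = [ 0xba  0xd7  0xd7  0xda  0x51  0xd0  0xd0  0xda ]

→ t0 |ba|d7|d7|da|51|da|d0|da|
→ t1 |46|51|ba|da|74|d0|d7|da|
→ t2 |ba|d7|d7|da|51|d0|d0|da|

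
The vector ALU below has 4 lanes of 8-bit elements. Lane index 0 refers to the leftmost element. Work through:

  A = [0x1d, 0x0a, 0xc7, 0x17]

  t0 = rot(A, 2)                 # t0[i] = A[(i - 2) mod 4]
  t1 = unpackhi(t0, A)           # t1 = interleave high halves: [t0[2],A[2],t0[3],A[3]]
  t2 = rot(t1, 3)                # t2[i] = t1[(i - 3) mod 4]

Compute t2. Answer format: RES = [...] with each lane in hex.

→ t0 |c7|17|1d|0a|
→ t1 |1d|c7|0a|17|
→ t2 |c7|0a|17|1d|

RES = [ 0xc7  0x0a  0x17  0x1d ]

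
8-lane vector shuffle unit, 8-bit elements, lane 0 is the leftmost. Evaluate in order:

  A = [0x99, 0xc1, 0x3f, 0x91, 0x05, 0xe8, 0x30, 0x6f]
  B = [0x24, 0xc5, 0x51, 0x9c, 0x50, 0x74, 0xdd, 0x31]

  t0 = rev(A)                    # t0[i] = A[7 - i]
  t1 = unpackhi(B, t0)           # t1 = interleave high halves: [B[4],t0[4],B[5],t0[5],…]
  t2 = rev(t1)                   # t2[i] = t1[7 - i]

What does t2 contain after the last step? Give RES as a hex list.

→ t0 |6f|30|e8|05|91|3f|c1|99|
→ t1 |50|91|74|3f|dd|c1|31|99|
→ t2 |99|31|c1|dd|3f|74|91|50|

RES = [ 0x99  0x31  0xc1  0xdd  0x3f  0x74  0x91  0x50 ]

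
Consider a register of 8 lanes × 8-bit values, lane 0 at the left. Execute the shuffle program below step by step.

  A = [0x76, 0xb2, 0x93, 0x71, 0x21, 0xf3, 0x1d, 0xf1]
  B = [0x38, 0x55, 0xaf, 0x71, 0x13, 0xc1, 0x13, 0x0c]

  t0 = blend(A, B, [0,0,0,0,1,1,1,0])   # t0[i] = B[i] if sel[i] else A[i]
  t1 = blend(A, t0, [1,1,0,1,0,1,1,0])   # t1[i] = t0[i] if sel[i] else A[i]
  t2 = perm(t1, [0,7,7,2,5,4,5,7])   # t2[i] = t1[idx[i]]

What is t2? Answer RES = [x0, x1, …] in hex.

RES = [0x76, 0xf1, 0xf1, 0x93, 0xc1, 0x21, 0xc1, 0xf1]

→ t0 |76|b2|93|71|13|c1|13|f1|
→ t1 |76|b2|93|71|21|c1|13|f1|
→ t2 |76|f1|f1|93|c1|21|c1|f1|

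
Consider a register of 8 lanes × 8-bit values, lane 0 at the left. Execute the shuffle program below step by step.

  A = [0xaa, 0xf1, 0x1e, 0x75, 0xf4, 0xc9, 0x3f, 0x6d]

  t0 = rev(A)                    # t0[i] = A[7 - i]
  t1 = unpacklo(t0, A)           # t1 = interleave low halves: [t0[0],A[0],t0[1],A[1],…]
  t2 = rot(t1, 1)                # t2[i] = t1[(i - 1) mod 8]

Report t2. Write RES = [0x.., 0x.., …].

RES = [ 0x75  0x6d  0xaa  0x3f  0xf1  0xc9  0x1e  0xf4 ]

  t0: 6d 3f c9 f4 75 1e f1 aa
  t1: 6d aa 3f f1 c9 1e f4 75
  t2: 75 6d aa 3f f1 c9 1e f4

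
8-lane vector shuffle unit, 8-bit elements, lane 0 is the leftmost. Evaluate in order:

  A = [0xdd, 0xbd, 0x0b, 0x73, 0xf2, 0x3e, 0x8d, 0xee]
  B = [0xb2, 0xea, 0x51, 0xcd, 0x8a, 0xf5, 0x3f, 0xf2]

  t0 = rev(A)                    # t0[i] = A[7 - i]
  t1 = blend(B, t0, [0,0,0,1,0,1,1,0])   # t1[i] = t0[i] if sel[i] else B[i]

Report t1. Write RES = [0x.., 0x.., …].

RES = [0xb2, 0xea, 0x51, 0xf2, 0x8a, 0x0b, 0xbd, 0xf2]

t0 = [0xee, 0x8d, 0x3e, 0xf2, 0x73, 0x0b, 0xbd, 0xdd]
t1 = [0xb2, 0xea, 0x51, 0xf2, 0x8a, 0x0b, 0xbd, 0xf2]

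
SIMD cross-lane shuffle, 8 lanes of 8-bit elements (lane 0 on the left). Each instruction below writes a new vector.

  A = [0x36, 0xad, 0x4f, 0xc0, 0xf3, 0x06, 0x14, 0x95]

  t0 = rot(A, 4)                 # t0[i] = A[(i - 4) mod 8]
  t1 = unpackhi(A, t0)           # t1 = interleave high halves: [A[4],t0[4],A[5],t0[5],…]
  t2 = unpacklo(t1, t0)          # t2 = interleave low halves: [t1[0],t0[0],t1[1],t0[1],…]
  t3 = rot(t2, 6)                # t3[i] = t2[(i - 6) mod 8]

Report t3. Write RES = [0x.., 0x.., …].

RES = [ 0x36  0x06  0x06  0x14  0xad  0x95  0xf3  0xf3 ]

  t0: f3 06 14 95 36 ad 4f c0
  t1: f3 36 06 ad 14 4f 95 c0
  t2: f3 f3 36 06 06 14 ad 95
  t3: 36 06 06 14 ad 95 f3 f3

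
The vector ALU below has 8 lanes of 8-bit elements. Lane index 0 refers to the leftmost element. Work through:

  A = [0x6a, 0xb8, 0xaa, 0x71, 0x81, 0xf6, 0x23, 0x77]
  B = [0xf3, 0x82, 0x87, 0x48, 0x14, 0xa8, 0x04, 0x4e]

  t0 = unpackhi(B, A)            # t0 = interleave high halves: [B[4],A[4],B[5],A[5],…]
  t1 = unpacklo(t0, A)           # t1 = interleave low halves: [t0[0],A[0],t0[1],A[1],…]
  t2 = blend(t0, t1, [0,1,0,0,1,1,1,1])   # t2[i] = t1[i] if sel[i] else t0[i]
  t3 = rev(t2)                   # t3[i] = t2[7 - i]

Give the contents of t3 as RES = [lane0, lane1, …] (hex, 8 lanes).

→ t0 |14|81|a8|f6|04|23|4e|77|
→ t1 |14|6a|81|b8|a8|aa|f6|71|
→ t2 |14|6a|a8|f6|a8|aa|f6|71|
→ t3 |71|f6|aa|a8|f6|a8|6a|14|

RES = [0x71, 0xf6, 0xaa, 0xa8, 0xf6, 0xa8, 0x6a, 0x14]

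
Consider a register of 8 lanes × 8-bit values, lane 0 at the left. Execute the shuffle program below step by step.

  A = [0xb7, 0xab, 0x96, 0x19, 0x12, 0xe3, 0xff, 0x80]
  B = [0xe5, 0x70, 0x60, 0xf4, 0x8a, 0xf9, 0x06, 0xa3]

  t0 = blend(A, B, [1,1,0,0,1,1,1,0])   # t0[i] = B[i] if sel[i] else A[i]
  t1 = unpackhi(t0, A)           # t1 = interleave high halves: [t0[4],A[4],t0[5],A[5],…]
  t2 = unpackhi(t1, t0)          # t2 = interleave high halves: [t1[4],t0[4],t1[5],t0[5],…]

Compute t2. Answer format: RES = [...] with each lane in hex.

t0 = [0xe5, 0x70, 0x96, 0x19, 0x8a, 0xf9, 0x06, 0x80]
t1 = [0x8a, 0x12, 0xf9, 0xe3, 0x06, 0xff, 0x80, 0x80]
t2 = [0x06, 0x8a, 0xff, 0xf9, 0x80, 0x06, 0x80, 0x80]

RES = [ 0x06  0x8a  0xff  0xf9  0x80  0x06  0x80  0x80 ]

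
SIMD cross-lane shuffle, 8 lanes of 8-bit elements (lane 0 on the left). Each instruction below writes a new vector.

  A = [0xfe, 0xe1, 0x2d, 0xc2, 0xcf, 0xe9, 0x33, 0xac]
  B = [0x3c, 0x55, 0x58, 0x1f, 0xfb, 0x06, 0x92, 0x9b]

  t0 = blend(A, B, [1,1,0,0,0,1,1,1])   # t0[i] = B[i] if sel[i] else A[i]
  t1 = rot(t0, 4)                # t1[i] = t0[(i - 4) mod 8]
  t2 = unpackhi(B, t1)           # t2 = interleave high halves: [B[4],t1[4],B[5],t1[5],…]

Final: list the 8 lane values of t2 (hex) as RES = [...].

RES = [ 0xfb  0x3c  0x06  0x55  0x92  0x2d  0x9b  0xc2 ]

t0 = [0x3c, 0x55, 0x2d, 0xc2, 0xcf, 0x06, 0x92, 0x9b]
t1 = [0xcf, 0x06, 0x92, 0x9b, 0x3c, 0x55, 0x2d, 0xc2]
t2 = [0xfb, 0x3c, 0x06, 0x55, 0x92, 0x2d, 0x9b, 0xc2]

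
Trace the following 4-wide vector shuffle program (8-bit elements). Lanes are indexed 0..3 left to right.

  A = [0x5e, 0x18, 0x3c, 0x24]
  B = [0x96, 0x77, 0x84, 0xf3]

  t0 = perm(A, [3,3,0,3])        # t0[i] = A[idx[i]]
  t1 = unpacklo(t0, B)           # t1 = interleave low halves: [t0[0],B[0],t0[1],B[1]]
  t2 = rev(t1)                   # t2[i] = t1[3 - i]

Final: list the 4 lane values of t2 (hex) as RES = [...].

t0 = [0x24, 0x24, 0x5e, 0x24]
t1 = [0x24, 0x96, 0x24, 0x77]
t2 = [0x77, 0x24, 0x96, 0x24]

RES = [ 0x77  0x24  0x96  0x24 ]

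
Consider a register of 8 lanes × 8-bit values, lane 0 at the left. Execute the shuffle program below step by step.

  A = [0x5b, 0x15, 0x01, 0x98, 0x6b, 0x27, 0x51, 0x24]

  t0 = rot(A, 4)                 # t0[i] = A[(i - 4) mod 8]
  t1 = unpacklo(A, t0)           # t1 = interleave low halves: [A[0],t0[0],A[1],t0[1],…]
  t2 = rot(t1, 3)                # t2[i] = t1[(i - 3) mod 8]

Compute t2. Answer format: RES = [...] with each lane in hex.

RES = [ 0x51  0x98  0x24  0x5b  0x6b  0x15  0x27  0x01 ]

→ t0 |6b|27|51|24|5b|15|01|98|
→ t1 |5b|6b|15|27|01|51|98|24|
→ t2 |51|98|24|5b|6b|15|27|01|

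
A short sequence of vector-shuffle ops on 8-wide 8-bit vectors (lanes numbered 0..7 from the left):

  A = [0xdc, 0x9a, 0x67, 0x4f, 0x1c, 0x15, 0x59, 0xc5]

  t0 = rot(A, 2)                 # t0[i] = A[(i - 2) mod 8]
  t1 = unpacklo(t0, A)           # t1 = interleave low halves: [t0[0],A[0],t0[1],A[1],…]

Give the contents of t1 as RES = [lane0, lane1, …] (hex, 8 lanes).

t0 = [0x59, 0xc5, 0xdc, 0x9a, 0x67, 0x4f, 0x1c, 0x15]
t1 = [0x59, 0xdc, 0xc5, 0x9a, 0xdc, 0x67, 0x9a, 0x4f]

RES = [ 0x59  0xdc  0xc5  0x9a  0xdc  0x67  0x9a  0x4f ]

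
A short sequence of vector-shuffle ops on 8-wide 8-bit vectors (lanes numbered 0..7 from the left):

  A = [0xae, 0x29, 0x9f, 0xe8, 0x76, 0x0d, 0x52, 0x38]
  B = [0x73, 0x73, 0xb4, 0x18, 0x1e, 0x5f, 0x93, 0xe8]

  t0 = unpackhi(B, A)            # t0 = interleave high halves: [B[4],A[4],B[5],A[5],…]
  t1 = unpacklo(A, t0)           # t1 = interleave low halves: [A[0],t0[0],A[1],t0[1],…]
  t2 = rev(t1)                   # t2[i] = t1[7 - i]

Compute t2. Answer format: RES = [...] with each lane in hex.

  t0: 1e 76 5f 0d 93 52 e8 38
  t1: ae 1e 29 76 9f 5f e8 0d
  t2: 0d e8 5f 9f 76 29 1e ae

RES = [0x0d, 0xe8, 0x5f, 0x9f, 0x76, 0x29, 0x1e, 0xae]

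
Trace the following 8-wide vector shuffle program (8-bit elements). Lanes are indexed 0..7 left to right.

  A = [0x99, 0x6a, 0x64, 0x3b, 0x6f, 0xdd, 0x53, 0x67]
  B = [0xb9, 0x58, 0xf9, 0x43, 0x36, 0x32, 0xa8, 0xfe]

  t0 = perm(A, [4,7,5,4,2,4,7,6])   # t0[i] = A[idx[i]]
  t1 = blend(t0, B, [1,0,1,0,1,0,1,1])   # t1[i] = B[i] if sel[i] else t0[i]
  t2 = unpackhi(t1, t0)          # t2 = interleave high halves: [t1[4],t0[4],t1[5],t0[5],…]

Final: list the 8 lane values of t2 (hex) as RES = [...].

RES = [0x36, 0x64, 0x6f, 0x6f, 0xa8, 0x67, 0xfe, 0x53]

  t0: 6f 67 dd 6f 64 6f 67 53
  t1: b9 67 f9 6f 36 6f a8 fe
  t2: 36 64 6f 6f a8 67 fe 53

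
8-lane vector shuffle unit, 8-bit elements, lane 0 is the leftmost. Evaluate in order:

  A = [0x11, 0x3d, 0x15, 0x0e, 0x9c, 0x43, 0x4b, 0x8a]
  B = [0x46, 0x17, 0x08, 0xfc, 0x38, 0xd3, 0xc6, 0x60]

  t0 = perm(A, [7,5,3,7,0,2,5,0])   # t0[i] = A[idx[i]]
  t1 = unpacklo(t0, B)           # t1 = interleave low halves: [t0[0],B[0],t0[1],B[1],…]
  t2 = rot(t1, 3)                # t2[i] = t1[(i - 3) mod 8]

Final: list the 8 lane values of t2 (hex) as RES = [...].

RES = [ 0x08  0x8a  0xfc  0x8a  0x46  0x43  0x17  0x0e ]

t0 = [0x8a, 0x43, 0x0e, 0x8a, 0x11, 0x15, 0x43, 0x11]
t1 = [0x8a, 0x46, 0x43, 0x17, 0x0e, 0x08, 0x8a, 0xfc]
t2 = [0x08, 0x8a, 0xfc, 0x8a, 0x46, 0x43, 0x17, 0x0e]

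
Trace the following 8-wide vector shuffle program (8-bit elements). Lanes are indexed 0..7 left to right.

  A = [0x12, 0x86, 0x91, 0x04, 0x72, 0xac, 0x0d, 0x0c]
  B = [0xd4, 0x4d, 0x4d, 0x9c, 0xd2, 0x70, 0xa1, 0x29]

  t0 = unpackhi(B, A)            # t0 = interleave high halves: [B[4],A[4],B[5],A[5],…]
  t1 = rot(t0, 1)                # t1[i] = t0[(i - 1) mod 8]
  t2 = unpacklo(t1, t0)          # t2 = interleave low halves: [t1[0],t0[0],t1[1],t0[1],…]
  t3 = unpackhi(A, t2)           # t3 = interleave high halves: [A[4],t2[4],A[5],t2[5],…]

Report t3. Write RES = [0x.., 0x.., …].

  t0: d2 72 70 ac a1 0d 29 0c
  t1: 0c d2 72 70 ac a1 0d 29
  t2: 0c d2 d2 72 72 70 70 ac
  t3: 72 72 ac 70 0d 70 0c ac

RES = [0x72, 0x72, 0xac, 0x70, 0x0d, 0x70, 0x0c, 0xac]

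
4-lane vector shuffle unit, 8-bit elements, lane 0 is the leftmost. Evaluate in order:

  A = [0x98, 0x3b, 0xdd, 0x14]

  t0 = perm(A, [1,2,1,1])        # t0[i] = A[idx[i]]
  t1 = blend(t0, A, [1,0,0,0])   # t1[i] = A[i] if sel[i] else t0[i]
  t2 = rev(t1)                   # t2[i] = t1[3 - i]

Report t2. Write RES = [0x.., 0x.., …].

→ t0 |3b|dd|3b|3b|
→ t1 |98|dd|3b|3b|
→ t2 |3b|3b|dd|98|

RES = [ 0x3b  0x3b  0xdd  0x98 ]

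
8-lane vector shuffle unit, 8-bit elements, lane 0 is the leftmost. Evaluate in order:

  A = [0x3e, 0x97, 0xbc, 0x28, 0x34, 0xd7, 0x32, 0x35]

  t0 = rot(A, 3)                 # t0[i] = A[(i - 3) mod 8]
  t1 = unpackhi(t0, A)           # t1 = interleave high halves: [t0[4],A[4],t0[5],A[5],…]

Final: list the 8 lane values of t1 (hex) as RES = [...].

  t0: d7 32 35 3e 97 bc 28 34
  t1: 97 34 bc d7 28 32 34 35

RES = [ 0x97  0x34  0xbc  0xd7  0x28  0x32  0x34  0x35 ]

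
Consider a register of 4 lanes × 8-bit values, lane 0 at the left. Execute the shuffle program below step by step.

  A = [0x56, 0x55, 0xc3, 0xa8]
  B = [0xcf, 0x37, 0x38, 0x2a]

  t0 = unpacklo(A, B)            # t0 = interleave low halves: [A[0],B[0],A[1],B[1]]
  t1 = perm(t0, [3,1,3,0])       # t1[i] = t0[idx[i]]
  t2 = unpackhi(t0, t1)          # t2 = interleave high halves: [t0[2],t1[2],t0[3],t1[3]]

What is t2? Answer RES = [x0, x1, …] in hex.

  t0: 56 cf 55 37
  t1: 37 cf 37 56
  t2: 55 37 37 56

RES = [ 0x55  0x37  0x37  0x56 ]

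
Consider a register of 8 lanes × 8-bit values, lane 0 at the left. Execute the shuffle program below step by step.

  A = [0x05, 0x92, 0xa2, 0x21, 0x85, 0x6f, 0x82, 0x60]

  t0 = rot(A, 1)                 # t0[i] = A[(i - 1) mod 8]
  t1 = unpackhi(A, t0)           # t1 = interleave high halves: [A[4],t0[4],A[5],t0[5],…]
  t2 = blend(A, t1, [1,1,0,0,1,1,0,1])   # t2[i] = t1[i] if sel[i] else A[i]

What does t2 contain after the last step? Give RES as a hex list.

t0 = [0x60, 0x05, 0x92, 0xa2, 0x21, 0x85, 0x6f, 0x82]
t1 = [0x85, 0x21, 0x6f, 0x85, 0x82, 0x6f, 0x60, 0x82]
t2 = [0x85, 0x21, 0xa2, 0x21, 0x82, 0x6f, 0x82, 0x82]

RES = [ 0x85  0x21  0xa2  0x21  0x82  0x6f  0x82  0x82 ]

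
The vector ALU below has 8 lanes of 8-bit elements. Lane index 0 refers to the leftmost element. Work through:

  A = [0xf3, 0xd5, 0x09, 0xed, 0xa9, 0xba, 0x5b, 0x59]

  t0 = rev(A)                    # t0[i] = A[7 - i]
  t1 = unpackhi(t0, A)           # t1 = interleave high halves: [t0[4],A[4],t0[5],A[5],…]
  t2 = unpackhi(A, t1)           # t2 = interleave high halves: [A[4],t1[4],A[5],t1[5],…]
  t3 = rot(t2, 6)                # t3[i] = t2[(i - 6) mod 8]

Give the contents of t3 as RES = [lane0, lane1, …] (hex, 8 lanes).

RES = [ 0xba  0x5b  0x5b  0xf3  0x59  0x59  0xa9  0xd5 ]

→ t0 |59|5b|ba|a9|ed|09|d5|f3|
→ t1 |ed|a9|09|ba|d5|5b|f3|59|
→ t2 |a9|d5|ba|5b|5b|f3|59|59|
→ t3 |ba|5b|5b|f3|59|59|a9|d5|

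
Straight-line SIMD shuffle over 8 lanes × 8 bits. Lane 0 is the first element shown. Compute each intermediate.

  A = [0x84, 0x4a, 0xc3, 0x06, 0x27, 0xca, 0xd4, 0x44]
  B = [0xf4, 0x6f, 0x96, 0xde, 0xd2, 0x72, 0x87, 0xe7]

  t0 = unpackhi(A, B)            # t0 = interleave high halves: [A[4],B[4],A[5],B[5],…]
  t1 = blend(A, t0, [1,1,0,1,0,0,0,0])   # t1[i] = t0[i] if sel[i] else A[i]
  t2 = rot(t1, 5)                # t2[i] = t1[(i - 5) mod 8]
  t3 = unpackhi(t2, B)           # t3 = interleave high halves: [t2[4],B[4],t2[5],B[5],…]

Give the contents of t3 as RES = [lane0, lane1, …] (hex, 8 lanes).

RES = [ 0x44  0xd2  0x27  0x72  0xd2  0x87  0xc3  0xe7 ]

→ t0 |27|d2|ca|72|d4|87|44|e7|
→ t1 |27|d2|c3|72|27|ca|d4|44|
→ t2 |72|27|ca|d4|44|27|d2|c3|
→ t3 |44|d2|27|72|d2|87|c3|e7|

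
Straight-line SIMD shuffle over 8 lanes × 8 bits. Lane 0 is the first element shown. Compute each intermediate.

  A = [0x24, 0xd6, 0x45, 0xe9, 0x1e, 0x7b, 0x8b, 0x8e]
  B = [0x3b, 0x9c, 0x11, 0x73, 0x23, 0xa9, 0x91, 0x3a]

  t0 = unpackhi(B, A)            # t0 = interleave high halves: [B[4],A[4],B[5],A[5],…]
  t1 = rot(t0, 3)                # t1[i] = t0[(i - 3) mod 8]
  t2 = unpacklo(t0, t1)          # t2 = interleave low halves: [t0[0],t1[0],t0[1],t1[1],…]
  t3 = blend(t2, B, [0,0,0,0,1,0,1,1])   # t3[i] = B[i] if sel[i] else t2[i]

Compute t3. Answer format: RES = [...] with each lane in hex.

RES = [0x23, 0x8b, 0x1e, 0x3a, 0x23, 0x8e, 0x91, 0x3a]

→ t0 |23|1e|a9|7b|91|8b|3a|8e|
→ t1 |8b|3a|8e|23|1e|a9|7b|91|
→ t2 |23|8b|1e|3a|a9|8e|7b|23|
→ t3 |23|8b|1e|3a|23|8e|91|3a|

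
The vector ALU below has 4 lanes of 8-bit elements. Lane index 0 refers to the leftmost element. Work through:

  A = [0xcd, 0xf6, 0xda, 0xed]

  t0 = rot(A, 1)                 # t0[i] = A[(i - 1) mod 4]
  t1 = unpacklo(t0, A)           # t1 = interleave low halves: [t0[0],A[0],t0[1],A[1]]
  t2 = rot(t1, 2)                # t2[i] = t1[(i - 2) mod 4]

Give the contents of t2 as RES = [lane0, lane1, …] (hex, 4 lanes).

RES = [ 0xcd  0xf6  0xed  0xcd ]

t0 = [0xed, 0xcd, 0xf6, 0xda]
t1 = [0xed, 0xcd, 0xcd, 0xf6]
t2 = [0xcd, 0xf6, 0xed, 0xcd]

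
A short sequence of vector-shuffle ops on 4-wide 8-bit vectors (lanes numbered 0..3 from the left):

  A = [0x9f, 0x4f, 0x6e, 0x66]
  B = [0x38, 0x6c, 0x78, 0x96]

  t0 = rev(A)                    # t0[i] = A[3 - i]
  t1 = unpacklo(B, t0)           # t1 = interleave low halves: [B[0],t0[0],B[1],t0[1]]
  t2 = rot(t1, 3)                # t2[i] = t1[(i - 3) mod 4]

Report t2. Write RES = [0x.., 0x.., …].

RES = [ 0x66  0x6c  0x6e  0x38 ]

t0 = [0x66, 0x6e, 0x4f, 0x9f]
t1 = [0x38, 0x66, 0x6c, 0x6e]
t2 = [0x66, 0x6c, 0x6e, 0x38]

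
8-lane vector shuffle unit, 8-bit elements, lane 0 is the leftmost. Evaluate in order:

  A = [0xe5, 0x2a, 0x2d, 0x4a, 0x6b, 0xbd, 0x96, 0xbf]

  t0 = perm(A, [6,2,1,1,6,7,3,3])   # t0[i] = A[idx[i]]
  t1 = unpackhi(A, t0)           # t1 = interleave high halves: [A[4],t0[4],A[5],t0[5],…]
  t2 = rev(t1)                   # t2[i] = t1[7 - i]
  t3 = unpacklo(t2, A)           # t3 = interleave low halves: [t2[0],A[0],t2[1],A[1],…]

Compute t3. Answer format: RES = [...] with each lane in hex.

  t0: 96 2d 2a 2a 96 bf 4a 4a
  t1: 6b 96 bd bf 96 4a bf 4a
  t2: 4a bf 4a 96 bf bd 96 6b
  t3: 4a e5 bf 2a 4a 2d 96 4a

RES = [0x4a, 0xe5, 0xbf, 0x2a, 0x4a, 0x2d, 0x96, 0x4a]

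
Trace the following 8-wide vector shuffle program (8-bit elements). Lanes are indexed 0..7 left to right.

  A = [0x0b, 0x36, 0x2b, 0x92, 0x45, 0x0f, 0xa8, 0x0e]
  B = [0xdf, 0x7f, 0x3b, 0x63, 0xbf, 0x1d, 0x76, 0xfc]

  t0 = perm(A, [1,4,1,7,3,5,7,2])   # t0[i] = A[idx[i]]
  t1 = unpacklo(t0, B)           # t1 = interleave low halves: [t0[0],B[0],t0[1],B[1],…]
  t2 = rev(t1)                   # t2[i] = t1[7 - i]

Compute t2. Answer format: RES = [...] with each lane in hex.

RES = [0x63, 0x0e, 0x3b, 0x36, 0x7f, 0x45, 0xdf, 0x36]

→ t0 |36|45|36|0e|92|0f|0e|2b|
→ t1 |36|df|45|7f|36|3b|0e|63|
→ t2 |63|0e|3b|36|7f|45|df|36|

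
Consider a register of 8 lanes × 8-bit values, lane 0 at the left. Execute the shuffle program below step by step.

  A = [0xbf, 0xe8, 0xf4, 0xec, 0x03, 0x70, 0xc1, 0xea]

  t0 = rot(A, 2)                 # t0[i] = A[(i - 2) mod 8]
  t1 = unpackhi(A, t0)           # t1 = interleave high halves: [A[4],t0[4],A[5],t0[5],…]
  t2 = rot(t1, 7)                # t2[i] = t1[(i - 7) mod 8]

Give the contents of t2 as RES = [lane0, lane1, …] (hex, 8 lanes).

→ t0 |c1|ea|bf|e8|f4|ec|03|70|
→ t1 |03|f4|70|ec|c1|03|ea|70|
→ t2 |f4|70|ec|c1|03|ea|70|03|

RES = [ 0xf4  0x70  0xec  0xc1  0x03  0xea  0x70  0x03 ]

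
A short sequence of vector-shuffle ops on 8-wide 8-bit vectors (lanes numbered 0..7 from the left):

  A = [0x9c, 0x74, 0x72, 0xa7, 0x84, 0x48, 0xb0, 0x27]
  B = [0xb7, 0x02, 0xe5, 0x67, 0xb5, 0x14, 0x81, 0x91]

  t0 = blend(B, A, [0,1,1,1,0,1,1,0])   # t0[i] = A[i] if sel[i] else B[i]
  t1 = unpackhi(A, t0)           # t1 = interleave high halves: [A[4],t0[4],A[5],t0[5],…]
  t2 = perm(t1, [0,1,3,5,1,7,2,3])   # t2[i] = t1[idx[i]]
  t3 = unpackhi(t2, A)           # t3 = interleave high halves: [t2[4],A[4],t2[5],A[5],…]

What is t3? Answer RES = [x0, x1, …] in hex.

RES = [0xb5, 0x84, 0x91, 0x48, 0x48, 0xb0, 0x48, 0x27]

→ t0 |b7|74|72|a7|b5|48|b0|91|
→ t1 |84|b5|48|48|b0|b0|27|91|
→ t2 |84|b5|48|b0|b5|91|48|48|
→ t3 |b5|84|91|48|48|b0|48|27|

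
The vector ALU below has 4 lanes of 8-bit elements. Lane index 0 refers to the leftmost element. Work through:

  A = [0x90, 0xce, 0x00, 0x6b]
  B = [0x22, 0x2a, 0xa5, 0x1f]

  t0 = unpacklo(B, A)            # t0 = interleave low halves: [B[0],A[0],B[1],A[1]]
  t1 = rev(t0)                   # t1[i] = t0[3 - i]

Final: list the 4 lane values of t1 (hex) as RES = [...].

RES = [0xce, 0x2a, 0x90, 0x22]

→ t0 |22|90|2a|ce|
→ t1 |ce|2a|90|22|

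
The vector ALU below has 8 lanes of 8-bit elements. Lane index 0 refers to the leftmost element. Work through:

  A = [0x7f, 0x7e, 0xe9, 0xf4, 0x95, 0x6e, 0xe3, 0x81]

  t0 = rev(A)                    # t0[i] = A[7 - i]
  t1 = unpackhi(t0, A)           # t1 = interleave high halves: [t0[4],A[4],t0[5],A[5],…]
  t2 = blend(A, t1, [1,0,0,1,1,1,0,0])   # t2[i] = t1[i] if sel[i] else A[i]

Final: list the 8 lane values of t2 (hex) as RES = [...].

  t0: 81 e3 6e 95 f4 e9 7e 7f
  t1: f4 95 e9 6e 7e e3 7f 81
  t2: f4 7e e9 6e 7e e3 e3 81

RES = [0xf4, 0x7e, 0xe9, 0x6e, 0x7e, 0xe3, 0xe3, 0x81]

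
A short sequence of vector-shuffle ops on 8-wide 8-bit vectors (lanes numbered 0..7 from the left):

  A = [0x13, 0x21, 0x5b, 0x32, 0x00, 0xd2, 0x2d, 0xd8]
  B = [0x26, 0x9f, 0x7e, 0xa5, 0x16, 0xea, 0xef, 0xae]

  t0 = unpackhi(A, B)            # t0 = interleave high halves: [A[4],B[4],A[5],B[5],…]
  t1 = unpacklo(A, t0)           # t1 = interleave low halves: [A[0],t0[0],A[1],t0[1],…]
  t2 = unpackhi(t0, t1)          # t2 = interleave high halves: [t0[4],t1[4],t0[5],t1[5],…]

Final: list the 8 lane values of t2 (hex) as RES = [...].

RES = [0x2d, 0x5b, 0xef, 0xd2, 0xd8, 0x32, 0xae, 0xea]

→ t0 |00|16|d2|ea|2d|ef|d8|ae|
→ t1 |13|00|21|16|5b|d2|32|ea|
→ t2 |2d|5b|ef|d2|d8|32|ae|ea|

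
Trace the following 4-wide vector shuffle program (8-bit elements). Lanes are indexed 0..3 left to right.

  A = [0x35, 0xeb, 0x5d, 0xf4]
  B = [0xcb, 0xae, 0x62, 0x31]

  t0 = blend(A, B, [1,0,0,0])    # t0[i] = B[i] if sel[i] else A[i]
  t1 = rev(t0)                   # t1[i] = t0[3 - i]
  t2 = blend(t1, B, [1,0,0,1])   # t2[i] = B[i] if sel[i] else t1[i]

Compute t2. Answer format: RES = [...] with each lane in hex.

  t0: cb eb 5d f4
  t1: f4 5d eb cb
  t2: cb 5d eb 31

RES = [ 0xcb  0x5d  0xeb  0x31 ]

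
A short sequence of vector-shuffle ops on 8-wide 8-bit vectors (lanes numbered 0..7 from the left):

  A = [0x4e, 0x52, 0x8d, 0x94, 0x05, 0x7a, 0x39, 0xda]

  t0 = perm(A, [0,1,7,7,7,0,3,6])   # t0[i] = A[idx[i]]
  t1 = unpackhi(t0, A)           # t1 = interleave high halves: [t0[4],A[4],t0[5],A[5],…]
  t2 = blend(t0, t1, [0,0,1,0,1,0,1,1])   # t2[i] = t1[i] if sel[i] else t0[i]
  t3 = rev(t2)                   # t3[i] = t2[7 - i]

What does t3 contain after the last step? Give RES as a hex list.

  t0: 4e 52 da da da 4e 94 39
  t1: da 05 4e 7a 94 39 39 da
  t2: 4e 52 4e da 94 4e 39 da
  t3: da 39 4e 94 da 4e 52 4e

RES = [0xda, 0x39, 0x4e, 0x94, 0xda, 0x4e, 0x52, 0x4e]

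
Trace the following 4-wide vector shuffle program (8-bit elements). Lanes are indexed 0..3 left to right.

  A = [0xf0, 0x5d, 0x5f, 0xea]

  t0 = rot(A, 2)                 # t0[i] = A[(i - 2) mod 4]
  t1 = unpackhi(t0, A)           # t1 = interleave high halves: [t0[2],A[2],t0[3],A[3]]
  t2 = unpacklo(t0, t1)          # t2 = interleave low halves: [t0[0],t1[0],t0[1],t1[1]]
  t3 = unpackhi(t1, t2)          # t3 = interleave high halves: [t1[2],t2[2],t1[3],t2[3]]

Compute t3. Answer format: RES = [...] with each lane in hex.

t0 = [0x5f, 0xea, 0xf0, 0x5d]
t1 = [0xf0, 0x5f, 0x5d, 0xea]
t2 = [0x5f, 0xf0, 0xea, 0x5f]
t3 = [0x5d, 0xea, 0xea, 0x5f]

RES = [0x5d, 0xea, 0xea, 0x5f]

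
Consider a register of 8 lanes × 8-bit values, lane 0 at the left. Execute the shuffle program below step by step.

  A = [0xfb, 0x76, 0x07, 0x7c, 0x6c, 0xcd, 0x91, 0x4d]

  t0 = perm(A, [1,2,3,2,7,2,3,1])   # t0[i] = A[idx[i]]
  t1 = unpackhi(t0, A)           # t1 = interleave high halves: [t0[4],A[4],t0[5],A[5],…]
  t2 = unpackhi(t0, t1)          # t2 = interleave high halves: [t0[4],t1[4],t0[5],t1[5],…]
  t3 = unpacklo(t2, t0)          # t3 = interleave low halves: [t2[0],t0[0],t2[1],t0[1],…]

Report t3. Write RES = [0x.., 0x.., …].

  t0: 76 07 7c 07 4d 07 7c 76
  t1: 4d 6c 07 cd 7c 91 76 4d
  t2: 4d 7c 07 91 7c 76 76 4d
  t3: 4d 76 7c 07 07 7c 91 07

RES = [0x4d, 0x76, 0x7c, 0x07, 0x07, 0x7c, 0x91, 0x07]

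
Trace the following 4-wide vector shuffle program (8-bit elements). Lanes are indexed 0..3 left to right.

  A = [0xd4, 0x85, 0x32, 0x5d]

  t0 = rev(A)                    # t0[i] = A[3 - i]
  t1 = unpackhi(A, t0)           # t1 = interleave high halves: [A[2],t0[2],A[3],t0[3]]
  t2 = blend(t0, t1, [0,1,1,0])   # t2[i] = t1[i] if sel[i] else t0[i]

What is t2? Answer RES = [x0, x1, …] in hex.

RES = [ 0x5d  0x85  0x5d  0xd4 ]

  t0: 5d 32 85 d4
  t1: 32 85 5d d4
  t2: 5d 85 5d d4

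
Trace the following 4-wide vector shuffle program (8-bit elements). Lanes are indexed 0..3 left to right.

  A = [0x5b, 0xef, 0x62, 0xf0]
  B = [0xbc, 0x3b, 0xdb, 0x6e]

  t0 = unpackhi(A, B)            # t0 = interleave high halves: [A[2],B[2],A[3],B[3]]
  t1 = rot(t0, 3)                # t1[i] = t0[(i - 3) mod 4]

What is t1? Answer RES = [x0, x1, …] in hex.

t0 = [0x62, 0xdb, 0xf0, 0x6e]
t1 = [0xdb, 0xf0, 0x6e, 0x62]

RES = [0xdb, 0xf0, 0x6e, 0x62]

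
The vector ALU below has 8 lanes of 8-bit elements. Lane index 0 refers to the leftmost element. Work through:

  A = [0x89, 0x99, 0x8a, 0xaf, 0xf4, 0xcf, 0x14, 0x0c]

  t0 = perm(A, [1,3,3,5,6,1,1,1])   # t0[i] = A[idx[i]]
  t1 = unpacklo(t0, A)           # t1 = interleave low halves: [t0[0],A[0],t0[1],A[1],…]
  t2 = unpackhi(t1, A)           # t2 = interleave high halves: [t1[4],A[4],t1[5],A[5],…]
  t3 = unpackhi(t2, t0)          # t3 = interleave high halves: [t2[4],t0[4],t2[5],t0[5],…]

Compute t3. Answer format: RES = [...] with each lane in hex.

RES = [ 0xcf  0x14  0x14  0x99  0xaf  0x99  0x0c  0x99 ]

→ t0 |99|af|af|cf|14|99|99|99|
→ t1 |99|89|af|99|af|8a|cf|af|
→ t2 |af|f4|8a|cf|cf|14|af|0c|
→ t3 |cf|14|14|99|af|99|0c|99|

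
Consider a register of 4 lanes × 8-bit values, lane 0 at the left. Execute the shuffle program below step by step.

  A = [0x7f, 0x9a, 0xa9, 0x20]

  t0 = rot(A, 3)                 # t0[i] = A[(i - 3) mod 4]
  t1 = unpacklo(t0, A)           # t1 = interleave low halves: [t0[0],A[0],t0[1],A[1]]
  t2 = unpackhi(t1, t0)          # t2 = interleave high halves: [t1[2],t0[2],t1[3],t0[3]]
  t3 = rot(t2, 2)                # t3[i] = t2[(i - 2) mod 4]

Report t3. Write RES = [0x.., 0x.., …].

RES = [ 0x9a  0x7f  0xa9  0x20 ]

  t0: 9a a9 20 7f
  t1: 9a 7f a9 9a
  t2: a9 20 9a 7f
  t3: 9a 7f a9 20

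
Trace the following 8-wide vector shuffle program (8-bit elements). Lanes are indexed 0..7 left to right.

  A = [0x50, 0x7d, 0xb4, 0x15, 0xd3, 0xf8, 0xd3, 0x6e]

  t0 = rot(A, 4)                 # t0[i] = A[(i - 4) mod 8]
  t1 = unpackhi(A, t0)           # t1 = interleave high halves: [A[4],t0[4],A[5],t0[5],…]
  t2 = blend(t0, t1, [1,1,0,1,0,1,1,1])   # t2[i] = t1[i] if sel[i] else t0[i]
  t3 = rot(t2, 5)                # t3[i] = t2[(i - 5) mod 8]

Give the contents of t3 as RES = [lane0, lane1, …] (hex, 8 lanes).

t0 = [0xd3, 0xf8, 0xd3, 0x6e, 0x50, 0x7d, 0xb4, 0x15]
t1 = [0xd3, 0x50, 0xf8, 0x7d, 0xd3, 0xb4, 0x6e, 0x15]
t2 = [0xd3, 0x50, 0xd3, 0x7d, 0x50, 0xb4, 0x6e, 0x15]
t3 = [0x7d, 0x50, 0xb4, 0x6e, 0x15, 0xd3, 0x50, 0xd3]

RES = [0x7d, 0x50, 0xb4, 0x6e, 0x15, 0xd3, 0x50, 0xd3]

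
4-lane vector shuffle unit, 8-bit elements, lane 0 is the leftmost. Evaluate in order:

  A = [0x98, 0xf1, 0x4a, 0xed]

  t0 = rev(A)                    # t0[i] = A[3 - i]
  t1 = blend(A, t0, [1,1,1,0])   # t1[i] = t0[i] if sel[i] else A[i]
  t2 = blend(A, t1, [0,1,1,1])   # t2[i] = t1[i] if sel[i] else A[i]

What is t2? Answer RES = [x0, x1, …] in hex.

RES = [0x98, 0x4a, 0xf1, 0xed]

  t0: ed 4a f1 98
  t1: ed 4a f1 ed
  t2: 98 4a f1 ed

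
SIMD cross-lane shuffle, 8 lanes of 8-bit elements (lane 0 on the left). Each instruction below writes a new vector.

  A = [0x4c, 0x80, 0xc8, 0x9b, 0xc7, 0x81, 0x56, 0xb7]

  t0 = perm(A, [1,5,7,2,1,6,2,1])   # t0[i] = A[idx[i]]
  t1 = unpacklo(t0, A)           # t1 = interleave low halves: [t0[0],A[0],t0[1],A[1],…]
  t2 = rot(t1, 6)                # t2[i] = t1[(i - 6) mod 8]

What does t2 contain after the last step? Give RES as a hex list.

t0 = [0x80, 0x81, 0xb7, 0xc8, 0x80, 0x56, 0xc8, 0x80]
t1 = [0x80, 0x4c, 0x81, 0x80, 0xb7, 0xc8, 0xc8, 0x9b]
t2 = [0x81, 0x80, 0xb7, 0xc8, 0xc8, 0x9b, 0x80, 0x4c]

RES = [0x81, 0x80, 0xb7, 0xc8, 0xc8, 0x9b, 0x80, 0x4c]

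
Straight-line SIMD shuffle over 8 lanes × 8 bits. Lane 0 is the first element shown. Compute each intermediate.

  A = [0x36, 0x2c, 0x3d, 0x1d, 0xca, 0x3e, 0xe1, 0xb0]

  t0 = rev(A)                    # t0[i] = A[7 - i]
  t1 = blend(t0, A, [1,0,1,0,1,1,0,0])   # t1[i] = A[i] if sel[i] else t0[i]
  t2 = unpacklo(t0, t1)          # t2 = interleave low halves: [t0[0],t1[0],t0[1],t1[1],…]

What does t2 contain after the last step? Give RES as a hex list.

→ t0 |b0|e1|3e|ca|1d|3d|2c|36|
→ t1 |36|e1|3d|ca|ca|3e|2c|36|
→ t2 |b0|36|e1|e1|3e|3d|ca|ca|

RES = [0xb0, 0x36, 0xe1, 0xe1, 0x3e, 0x3d, 0xca, 0xca]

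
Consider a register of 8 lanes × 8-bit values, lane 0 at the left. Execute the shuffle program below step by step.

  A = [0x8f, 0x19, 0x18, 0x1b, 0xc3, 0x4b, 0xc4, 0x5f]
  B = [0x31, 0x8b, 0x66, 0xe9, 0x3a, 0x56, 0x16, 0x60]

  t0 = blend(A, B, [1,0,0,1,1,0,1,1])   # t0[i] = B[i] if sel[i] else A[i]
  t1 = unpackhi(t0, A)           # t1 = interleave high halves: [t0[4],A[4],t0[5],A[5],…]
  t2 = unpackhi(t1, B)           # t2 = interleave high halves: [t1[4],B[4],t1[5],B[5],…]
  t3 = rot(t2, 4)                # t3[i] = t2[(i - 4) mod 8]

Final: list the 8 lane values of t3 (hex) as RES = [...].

  t0: 31 19 18 e9 3a 4b 16 60
  t1: 3a c3 4b 4b 16 c4 60 5f
  t2: 16 3a c4 56 60 16 5f 60
  t3: 60 16 5f 60 16 3a c4 56

RES = [0x60, 0x16, 0x5f, 0x60, 0x16, 0x3a, 0xc4, 0x56]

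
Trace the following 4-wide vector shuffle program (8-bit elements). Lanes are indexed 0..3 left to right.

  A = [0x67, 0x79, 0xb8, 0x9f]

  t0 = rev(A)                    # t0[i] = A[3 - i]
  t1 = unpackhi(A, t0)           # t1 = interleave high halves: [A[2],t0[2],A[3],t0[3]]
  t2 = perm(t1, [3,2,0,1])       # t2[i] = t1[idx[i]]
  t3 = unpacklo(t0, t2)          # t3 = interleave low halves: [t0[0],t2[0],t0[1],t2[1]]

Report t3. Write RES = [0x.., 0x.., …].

  t0: 9f b8 79 67
  t1: b8 79 9f 67
  t2: 67 9f b8 79
  t3: 9f 67 b8 9f

RES = [0x9f, 0x67, 0xb8, 0x9f]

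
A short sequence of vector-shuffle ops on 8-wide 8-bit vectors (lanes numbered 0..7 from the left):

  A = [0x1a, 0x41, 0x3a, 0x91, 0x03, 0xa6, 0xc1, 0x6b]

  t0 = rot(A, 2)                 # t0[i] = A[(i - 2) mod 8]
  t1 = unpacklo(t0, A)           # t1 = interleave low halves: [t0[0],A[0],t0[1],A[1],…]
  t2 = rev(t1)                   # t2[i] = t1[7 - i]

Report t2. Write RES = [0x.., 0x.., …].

RES = [0x91, 0x41, 0x3a, 0x1a, 0x41, 0x6b, 0x1a, 0xc1]

t0 = [0xc1, 0x6b, 0x1a, 0x41, 0x3a, 0x91, 0x03, 0xa6]
t1 = [0xc1, 0x1a, 0x6b, 0x41, 0x1a, 0x3a, 0x41, 0x91]
t2 = [0x91, 0x41, 0x3a, 0x1a, 0x41, 0x6b, 0x1a, 0xc1]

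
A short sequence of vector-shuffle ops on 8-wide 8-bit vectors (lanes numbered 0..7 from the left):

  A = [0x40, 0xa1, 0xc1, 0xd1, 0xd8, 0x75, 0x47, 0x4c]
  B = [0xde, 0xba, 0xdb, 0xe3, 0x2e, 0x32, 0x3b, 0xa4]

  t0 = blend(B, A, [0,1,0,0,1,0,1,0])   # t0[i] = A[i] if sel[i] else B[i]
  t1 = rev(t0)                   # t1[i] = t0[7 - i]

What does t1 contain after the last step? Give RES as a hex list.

t0 = [0xde, 0xa1, 0xdb, 0xe3, 0xd8, 0x32, 0x47, 0xa4]
t1 = [0xa4, 0x47, 0x32, 0xd8, 0xe3, 0xdb, 0xa1, 0xde]

RES = [ 0xa4  0x47  0x32  0xd8  0xe3  0xdb  0xa1  0xde ]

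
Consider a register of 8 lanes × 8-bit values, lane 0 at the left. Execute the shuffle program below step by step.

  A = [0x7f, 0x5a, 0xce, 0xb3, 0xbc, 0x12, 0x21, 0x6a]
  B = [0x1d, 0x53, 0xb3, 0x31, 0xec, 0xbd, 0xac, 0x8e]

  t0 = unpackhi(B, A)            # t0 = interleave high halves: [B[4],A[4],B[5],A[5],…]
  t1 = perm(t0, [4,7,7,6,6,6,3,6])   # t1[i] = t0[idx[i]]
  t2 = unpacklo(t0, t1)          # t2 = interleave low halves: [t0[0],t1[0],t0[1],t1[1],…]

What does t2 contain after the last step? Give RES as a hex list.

RES = [0xec, 0xac, 0xbc, 0x6a, 0xbd, 0x6a, 0x12, 0x8e]

t0 = [0xec, 0xbc, 0xbd, 0x12, 0xac, 0x21, 0x8e, 0x6a]
t1 = [0xac, 0x6a, 0x6a, 0x8e, 0x8e, 0x8e, 0x12, 0x8e]
t2 = [0xec, 0xac, 0xbc, 0x6a, 0xbd, 0x6a, 0x12, 0x8e]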